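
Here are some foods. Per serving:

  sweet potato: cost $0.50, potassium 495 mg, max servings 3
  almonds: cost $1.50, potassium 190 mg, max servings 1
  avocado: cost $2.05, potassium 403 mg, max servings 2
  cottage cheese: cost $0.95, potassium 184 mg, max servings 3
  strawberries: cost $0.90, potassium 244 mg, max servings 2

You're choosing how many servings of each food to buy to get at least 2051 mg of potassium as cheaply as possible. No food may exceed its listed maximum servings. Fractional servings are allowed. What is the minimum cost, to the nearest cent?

$3.70

Cost per mg of potassium: sweet potato $0.0010, strawberries $0.0037, avocado $0.0051, cottage cheese $0.0052, almonds $0.0079.
Take 3 servings of sweet potato: +1485.0 mg potassium for $1.50 (total $1.50, still need 566.0 mg).
Take 2 servings of strawberries: +488.0 mg potassium for $1.80 (total $3.30, still need 78.0 mg).
Take 0.1935 servings of avocado: +78.0 mg potassium for $0.40 (total $3.70, still need 0.0 mg).
Greedy by cheapest-per-mg is optimal for a single linear constraint, so the minimum cost is $3.70.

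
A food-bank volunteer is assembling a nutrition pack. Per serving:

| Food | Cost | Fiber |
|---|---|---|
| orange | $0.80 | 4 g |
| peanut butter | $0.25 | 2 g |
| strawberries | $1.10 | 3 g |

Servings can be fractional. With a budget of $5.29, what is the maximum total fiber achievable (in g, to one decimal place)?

42.3 g

Fiber per dollar: peanut butter 8, orange 5, strawberries 2.727.
With no serving limits, spend the whole cost allowance on peanut butter: $5.29 / $0.25 × 2 g = 42.3 g.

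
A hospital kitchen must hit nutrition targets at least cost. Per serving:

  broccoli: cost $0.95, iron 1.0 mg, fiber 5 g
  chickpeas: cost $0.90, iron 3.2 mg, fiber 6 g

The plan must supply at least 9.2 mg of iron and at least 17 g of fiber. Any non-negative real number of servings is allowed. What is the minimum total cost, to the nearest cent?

$2.59

Minimising a linear cost over {iron ≥ 9.2, fiber ≥ 17, servings ≥ 0} — the optimum is at a vertex, using one or two foods.
broccoli only: max(9.2/1.0, 17/5) = 9.2 servings → $8.74.
chickpeas only: max(9.2/3.2, 17/6) = 2.875 servings → $2.59.
broccoli + chickpeas: the both-tight solution has a negative serving — not a feasible corner.
So the least-cost plan costs $2.59.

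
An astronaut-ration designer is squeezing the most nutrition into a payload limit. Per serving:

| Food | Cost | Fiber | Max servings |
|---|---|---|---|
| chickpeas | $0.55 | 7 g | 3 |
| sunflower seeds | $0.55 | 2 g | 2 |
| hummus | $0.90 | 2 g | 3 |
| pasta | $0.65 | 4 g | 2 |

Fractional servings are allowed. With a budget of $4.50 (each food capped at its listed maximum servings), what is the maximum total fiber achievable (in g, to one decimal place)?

34.0 g

Fiber per dollar: chickpeas 12.73, pasta 6.154, sunflower seeds 3.636, hummus 2.222.
Take 3 servings of chickpeas: spends $1.65, +21.0 g fiber (running total 21.0 g).
Take 2 servings of pasta: spends $1.30, +8.0 g fiber (running total 29.0 g).
Take 2 servings of sunflower seeds: spends $1.10, +4.0 g fiber (running total 33.0 g).
Take 0.5 servings of hummus: spends $0.45, +1.0 g fiber (running total 34.0 g).
Greedy by best ratio exhausts the cost allowance optimally: 34.0 g.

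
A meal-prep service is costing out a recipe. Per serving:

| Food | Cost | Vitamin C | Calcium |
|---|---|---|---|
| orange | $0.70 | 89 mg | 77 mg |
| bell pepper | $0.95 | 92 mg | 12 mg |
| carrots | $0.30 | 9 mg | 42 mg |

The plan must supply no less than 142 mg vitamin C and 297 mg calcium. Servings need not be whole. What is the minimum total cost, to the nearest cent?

$2.28

orange only: max(142/89, 297/77) = 3.857 servings → $2.70.
bell pepper only: max(142/92, 297/12) = 24.75 servings → $23.51.
carrots only: max(142/9, 297/42) = 15.78 servings → $4.73.
orange + bell pepper with both targets exact would need a negative amount; discard.
orange + carrots with both tight: 1.081 servings and 5.09 servings → $2.28.
bell pepper + carrots with both tight: 0.8762 servings and 6.821 servings → $2.88.
So the least-cost plan costs $2.28.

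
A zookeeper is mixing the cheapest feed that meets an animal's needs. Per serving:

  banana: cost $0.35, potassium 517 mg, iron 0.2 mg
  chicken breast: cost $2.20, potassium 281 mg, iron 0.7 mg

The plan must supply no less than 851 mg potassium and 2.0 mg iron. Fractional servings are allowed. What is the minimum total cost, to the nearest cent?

$3.50

At the optimum either one food covers both requirements or two foods hit both targets exactly; no other combination can be cheaper.
banana only: max(851/517, 2.0/0.2) = 10 servings → $3.50.
chicken breast only: max(851/281, 2.0/0.7) = 3.028 servings → $6.66.
banana + chicken breast with both tight: 0.1102 servings and 2.826 servings → $6.26.
The minimum over all feasible corners is $3.50.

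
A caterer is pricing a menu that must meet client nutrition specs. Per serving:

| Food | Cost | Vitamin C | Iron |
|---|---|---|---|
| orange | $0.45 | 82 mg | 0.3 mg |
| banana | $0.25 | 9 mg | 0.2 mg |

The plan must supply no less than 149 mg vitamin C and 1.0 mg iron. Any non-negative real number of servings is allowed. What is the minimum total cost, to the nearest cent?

With two linear requirements the optimum uses one or two foods; enumerate the corners.
orange only: max(149/82, 1.0/0.3) = 3.333 servings → $1.50.
banana only: max(149/9, 1.0/0.2) = 16.56 servings → $4.14.
orange + banana with both tight: 1.518 servings and 2.723 servings → $1.36.
So the least-cost plan costs $1.36.

$1.36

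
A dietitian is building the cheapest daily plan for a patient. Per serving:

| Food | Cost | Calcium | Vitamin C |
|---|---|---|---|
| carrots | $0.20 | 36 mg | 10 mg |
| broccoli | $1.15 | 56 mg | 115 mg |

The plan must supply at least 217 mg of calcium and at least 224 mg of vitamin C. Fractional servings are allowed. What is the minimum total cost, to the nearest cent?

This is a tiny linear program; its minimum lies at a vertex of the feasible set. List the vertices and price them.
carrots only: max(217/36, 224/10) = 22.4 servings → $4.48.
broccoli only: max(217/56, 224/115) = 3.875 servings → $4.46.
carrots + broccoli with both tight: 3.467 servings and 1.646 servings → $2.59.
Cheapest feasible corner: $2.59.

$2.59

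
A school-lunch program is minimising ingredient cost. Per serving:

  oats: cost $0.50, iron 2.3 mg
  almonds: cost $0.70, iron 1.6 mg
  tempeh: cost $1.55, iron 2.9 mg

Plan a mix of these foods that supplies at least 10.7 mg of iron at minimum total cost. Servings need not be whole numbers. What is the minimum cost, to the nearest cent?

$2.33

Cost per mg of iron: oats $0.2174, almonds $0.4375, tempeh $0.5345.
With no serving limits, use only oats: 10.7 mg / 2.3 mg = 4.652 servings × $0.50 = $2.33.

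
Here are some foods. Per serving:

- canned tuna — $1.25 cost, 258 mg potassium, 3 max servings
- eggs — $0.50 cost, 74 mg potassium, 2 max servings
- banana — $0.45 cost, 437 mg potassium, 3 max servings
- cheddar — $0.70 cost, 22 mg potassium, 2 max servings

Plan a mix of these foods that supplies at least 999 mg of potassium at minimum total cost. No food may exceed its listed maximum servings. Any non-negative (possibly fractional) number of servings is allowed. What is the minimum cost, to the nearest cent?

$1.03

Cost per mg of potassium: banana $0.0010, canned tuna $0.0048, eggs $0.0068, cheddar $0.0318.
Take 2.286 servings of banana: +999.0 mg potassium for $1.03 (total $1.03, still need 0.0 mg).
Filling from the cheapest source first is optimal under one linear minimum: $1.03.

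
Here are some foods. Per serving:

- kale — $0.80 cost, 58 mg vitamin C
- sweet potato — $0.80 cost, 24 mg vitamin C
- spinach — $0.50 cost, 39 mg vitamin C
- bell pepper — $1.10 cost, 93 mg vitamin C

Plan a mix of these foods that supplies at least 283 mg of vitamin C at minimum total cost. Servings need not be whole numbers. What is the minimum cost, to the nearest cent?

$3.35

Cost per mg of vitamin C: bell pepper $0.0118, spinach $0.0128, kale $0.0138, sweet potato $0.0333.
With no serving limits, use only bell pepper: 283 mg / 93 mg = 3.043 servings × $1.10 = $3.35.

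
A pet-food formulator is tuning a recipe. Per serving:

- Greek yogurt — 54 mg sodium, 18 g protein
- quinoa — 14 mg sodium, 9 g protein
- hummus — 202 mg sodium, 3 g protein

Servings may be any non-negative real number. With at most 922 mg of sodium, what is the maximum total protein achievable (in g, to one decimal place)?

Protein per mg sodium: quinoa 0.6429, Greek yogurt 0.3333, hummus 0.01485.
With no serving limits, spend the whole sodium allowance on quinoa: 922 mg / 14 mg × 9 g = 592.7 g.

592.7 g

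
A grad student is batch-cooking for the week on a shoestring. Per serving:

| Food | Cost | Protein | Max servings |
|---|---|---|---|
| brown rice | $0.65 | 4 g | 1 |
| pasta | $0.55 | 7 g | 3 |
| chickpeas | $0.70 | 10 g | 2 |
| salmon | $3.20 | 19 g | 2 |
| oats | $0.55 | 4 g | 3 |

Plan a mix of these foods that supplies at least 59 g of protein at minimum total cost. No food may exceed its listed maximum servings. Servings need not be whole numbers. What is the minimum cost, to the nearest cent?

Cost per g of protein: chickpeas $0.0700, pasta $0.0786, oats $0.1375, brown rice $0.1625, salmon $0.1684.
Take 2 servings of chickpeas: +20.0 g protein for $1.40 (total $1.40, still need 39.0 g).
Take 3 servings of pasta: +21.0 g protein for $1.65 (total $3.05, still need 18.0 g).
Take 3 servings of oats: +12.0 g protein for $1.65 (total $4.70, still need 6.0 g).
Take 1 serving of brown rice: +4.0 g protein for $0.65 (total $5.35, still need 2.0 g).
Take 0.1053 servings of salmon: +2.0 g protein for $0.34 (total $5.69, still need 0.0 g).
Filling from the cheapest source first is optimal under one linear minimum: $5.69.

$5.69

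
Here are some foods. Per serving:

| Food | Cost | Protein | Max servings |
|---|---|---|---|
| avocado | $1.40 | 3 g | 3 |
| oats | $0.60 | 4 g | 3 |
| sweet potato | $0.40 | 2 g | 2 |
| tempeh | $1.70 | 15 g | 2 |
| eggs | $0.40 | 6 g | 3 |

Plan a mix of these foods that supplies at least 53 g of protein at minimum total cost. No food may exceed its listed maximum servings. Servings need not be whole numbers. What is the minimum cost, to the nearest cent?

Cost per g of protein: eggs $0.0667, tempeh $0.1133, oats $0.1500, sweet potato $0.2000, avocado $0.4667.
Take 3 servings of eggs: +18.0 g protein for $1.20 (total $1.20, still need 35.0 g).
Take 2 servings of tempeh: +30.0 g protein for $3.40 (total $4.60, still need 5.0 g).
Take 1.25 servings of oats: +5.0 g protein for $0.75 (total $5.35, still need 0.0 g).
Greedy by cheapest-per-g is optimal for a single linear constraint, so the minimum cost is $5.35.

$5.35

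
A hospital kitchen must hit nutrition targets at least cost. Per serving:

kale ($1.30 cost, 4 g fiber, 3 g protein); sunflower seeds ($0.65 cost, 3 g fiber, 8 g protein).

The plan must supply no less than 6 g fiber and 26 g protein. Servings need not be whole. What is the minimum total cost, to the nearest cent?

$2.11

An LP optimum is at a vertex; with two nutrient constraints at most two foods are used. Check each candidate.
kale only: max(6/4, 26/3) = 8.667 servings → $11.27.
sunflower seeds only: max(6/3, 26/8) = 3.25 servings → $2.11.
kale + sunflower seeds: intersection lies outside the first quadrant.
Cheapest feasible corner: $2.11.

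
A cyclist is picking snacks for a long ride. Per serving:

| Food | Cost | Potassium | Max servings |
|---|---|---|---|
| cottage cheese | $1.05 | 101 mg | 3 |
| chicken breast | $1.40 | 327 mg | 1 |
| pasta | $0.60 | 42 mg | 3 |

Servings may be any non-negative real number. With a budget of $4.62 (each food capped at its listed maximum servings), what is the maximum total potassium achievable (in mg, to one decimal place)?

634.9 mg

Potassium per dollar: chicken breast 233.6, cottage cheese 96.19, pasta 70.
Take 1 serving of chicken breast: spends $1.40, +327.0 mg potassium (running total 327.0 mg).
Take 3 servings of cottage cheese: spends $3.15, +303.0 mg potassium (running total 630.0 mg).
Take 0.1167 servings of pasta: spends $0.07, +4.9 mg potassium (running total 634.9 mg).
Greedy by best ratio exhausts the cost allowance optimally: 634.9 mg.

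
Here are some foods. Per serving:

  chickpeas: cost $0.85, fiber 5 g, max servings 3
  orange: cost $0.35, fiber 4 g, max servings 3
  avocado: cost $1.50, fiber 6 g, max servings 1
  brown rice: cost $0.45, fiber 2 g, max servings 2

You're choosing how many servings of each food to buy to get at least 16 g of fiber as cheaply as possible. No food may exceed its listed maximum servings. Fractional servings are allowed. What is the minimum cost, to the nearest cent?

$1.73

Cost per g of fiber: orange $0.0875, chickpeas $0.1700, brown rice $0.2250, avocado $0.2500.
Take 3 servings of orange: +12.0 g fiber for $1.05 (total $1.05, still need 4.0 g).
Take 0.8 servings of chickpeas: +4.0 g fiber for $0.68 (total $1.73, still need 0.0 g).
Filling from the cheapest source first is optimal under one linear minimum: $1.73.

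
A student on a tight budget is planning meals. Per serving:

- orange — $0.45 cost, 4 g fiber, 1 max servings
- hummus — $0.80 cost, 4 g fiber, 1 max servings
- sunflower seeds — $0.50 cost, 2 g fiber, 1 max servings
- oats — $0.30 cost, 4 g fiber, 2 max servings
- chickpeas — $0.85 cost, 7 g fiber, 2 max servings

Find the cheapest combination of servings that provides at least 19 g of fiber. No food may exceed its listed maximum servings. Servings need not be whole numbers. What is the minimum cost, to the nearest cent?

$1.90

Cost per g of fiber: oats $0.0750, orange $0.1125, chickpeas $0.1214, hummus $0.2000, sunflower seeds $0.2500.
Take 2 servings of oats: +8.0 g fiber for $0.60 (total $0.60, still need 11.0 g).
Take 1 serving of orange: +4.0 g fiber for $0.45 (total $1.05, still need 7.0 g).
Take 1 serving of chickpeas: +7.0 g fiber for $0.85 (total $1.90, still need 0.0 g).
Filling from the cheapest source first is optimal under one linear minimum: $1.90.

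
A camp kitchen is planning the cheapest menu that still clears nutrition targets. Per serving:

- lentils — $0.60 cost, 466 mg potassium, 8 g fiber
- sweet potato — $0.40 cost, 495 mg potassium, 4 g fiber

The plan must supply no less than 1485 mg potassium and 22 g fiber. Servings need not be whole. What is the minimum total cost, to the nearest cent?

$1.73

Check every corner: each single food scaled to meet both minima, and each pair solved so both constraints bind.
lentils only: max(1485/466, 22/8) = 3.187 servings → $1.91.
sweet potato only: max(1485/495, 22/4) = 5.5 servings → $2.20.
lentils + sweet potato with both tight: 2.362 servings and 0.7767 servings → $1.73.
So the least-cost plan costs $1.73.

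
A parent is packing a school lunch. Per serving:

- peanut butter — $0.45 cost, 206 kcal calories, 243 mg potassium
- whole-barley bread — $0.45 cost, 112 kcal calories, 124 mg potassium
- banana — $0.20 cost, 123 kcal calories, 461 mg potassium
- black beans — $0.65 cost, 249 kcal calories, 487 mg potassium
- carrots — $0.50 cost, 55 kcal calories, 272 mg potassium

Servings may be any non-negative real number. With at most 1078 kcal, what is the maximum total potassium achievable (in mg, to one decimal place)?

5331.2 mg

Potassium per kcal: carrots 4.945, banana 3.748, black beans 1.956, peanut butter 1.18, whole-barley bread 1.107.
With no serving limits, spend the whole calories allowance on carrots: 1078 kcal / 55 kcal × 272 mg = 5331.2 mg.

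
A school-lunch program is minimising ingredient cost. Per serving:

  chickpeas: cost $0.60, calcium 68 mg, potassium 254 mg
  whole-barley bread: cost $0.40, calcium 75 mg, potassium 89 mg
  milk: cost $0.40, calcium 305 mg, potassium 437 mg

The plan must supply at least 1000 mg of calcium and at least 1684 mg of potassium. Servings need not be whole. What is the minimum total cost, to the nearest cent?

$1.54

A basic optimal solution has at most two foods positive. Try each food alone and each pair with both targets met exactly.
chickpeas only: max(1000/68, 1684/254) = 14.71 servings → $8.82.
whole-barley bread only: max(1000/75, 1684/89) = 18.92 servings → $7.57.
milk only: max(1000/305, 1684/437) = 3.854 servings → $1.54.
chickpeas + whole-barley bread with both tight: 2.87 servings and 10.73 servings → $6.01.
chickpeas + milk with both tight: 1.604 servings and 2.921 servings → $2.13.
whole-barley bread + milk with both targets exact would need a negative amount; discard.
Cheapest feasible corner: $1.54.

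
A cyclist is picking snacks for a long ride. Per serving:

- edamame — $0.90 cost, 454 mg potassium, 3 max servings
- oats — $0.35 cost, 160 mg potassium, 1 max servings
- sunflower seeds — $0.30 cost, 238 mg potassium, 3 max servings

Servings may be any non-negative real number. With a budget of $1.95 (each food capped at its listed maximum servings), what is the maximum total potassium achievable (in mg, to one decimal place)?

Potassium per dollar: sunflower seeds 793.3, edamame 504.4, oats 457.1.
Take 3 servings of sunflower seeds: spends $0.90, +714.0 mg potassium (running total 714.0 mg).
Take 1.167 servings of edamame: spends $1.05, +529.7 mg potassium (running total 1243.7 mg).
Filling greedily by potassium-per-dollar is optimal for one linear limit, giving 1243.7 mg.

1243.7 mg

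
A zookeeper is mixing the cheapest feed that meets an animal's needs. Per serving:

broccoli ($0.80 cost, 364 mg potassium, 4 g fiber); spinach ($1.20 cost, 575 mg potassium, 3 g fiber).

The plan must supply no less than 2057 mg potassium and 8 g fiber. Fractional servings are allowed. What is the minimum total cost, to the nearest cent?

$4.29

Check every corner: each single food scaled to meet both minima, and each pair solved so both constraints bind.
broccoli only: max(2057/364, 8/4) = 5.651 servings → $4.52.
spinach only: max(2057/575, 8/3) = 3.577 servings → $4.29.
broccoli + spinach: the both-tight solution has a negative serving — not a feasible corner.
The minimum over all feasible corners is $4.29.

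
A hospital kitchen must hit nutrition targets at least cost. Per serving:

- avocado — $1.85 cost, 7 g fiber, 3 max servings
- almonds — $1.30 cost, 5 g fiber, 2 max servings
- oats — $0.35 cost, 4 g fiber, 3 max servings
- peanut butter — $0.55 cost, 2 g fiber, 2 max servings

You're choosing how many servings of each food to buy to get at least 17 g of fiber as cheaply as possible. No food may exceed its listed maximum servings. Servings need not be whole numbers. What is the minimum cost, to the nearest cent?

$2.35

Cost per g of fiber: oats $0.0875, almonds $0.2600, avocado $0.2643, peanut butter $0.2750.
Take 3 servings of oats: +12.0 g fiber for $1.05 (total $1.05, still need 5.0 g).
Take 1 serving of almonds: +5.0 g fiber for $1.30 (total $2.35, still need 0.0 g).
Greedy by cheapest-per-g is optimal for a single linear constraint, so the minimum cost is $2.35.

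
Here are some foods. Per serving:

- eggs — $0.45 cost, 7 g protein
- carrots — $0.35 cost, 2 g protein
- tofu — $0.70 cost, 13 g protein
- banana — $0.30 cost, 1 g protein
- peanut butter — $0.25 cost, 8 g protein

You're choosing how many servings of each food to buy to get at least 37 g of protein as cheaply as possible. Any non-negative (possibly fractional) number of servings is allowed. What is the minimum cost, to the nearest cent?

Cost per g of protein: peanut butter $0.0312, tofu $0.0538, eggs $0.0643, carrots $0.1750, banana $0.3000.
With no serving limits, use only peanut butter: 37 g / 8 g = 4.625 servings × $0.25 = $1.16.

$1.16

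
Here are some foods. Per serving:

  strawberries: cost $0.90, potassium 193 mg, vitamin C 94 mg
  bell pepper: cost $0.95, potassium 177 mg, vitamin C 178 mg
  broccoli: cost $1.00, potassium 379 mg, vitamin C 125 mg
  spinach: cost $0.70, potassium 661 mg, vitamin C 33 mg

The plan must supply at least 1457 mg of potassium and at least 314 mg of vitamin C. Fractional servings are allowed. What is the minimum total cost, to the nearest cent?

A basic optimal solution has at most two foods positive. Try each food alone and each pair with both targets met exactly.
strawberries only: max(1457/193, 314/94) = 7.549 servings → $6.79.
bell pepper only: max(1457/177, 314/178) = 8.232 servings → $7.82.
broccoli only: max(1457/379, 314/125) = 3.844 servings → $3.84.
spinach only: max(1457/661, 314/33) = 9.515 servings → $6.66.
strawberries + bell pepper: intersection lies outside the first quadrant.
strawberries + broccoli: intersection lies outside the first quadrant.
strawberries + spinach with both tight: 2.86 servings and 1.369 servings → $3.53.
bell pepper + broccoli: intersection lies outside the first quadrant.
bell pepper + spinach with both tight: 1.426 servings and 1.822 servings → $2.63.
broccoli + spinach with both tight: 2.274 servings and 0.9002 servings → $2.90.
So the least-cost plan costs $2.63.

$2.63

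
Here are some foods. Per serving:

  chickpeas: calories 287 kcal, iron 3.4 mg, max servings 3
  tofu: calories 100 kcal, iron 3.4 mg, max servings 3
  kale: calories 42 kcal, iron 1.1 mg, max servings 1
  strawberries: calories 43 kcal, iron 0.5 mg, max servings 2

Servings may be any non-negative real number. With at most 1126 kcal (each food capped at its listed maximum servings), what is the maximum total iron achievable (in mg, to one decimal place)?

Iron per kcal: tofu 0.034, kale 0.02619, chickpeas 0.01185, strawberries 0.01163.
Take 3 servings of tofu: uses 300 kcal, +10.2 mg iron (running total 10.2 mg).
Take 1 serving of kale: uses 42 kcal, +1.1 mg iron (running total 11.3 mg).
Take 2.732 servings of chickpeas: uses 784 kcal, +9.3 mg iron (running total 20.6 mg).
Greedy by best ratio exhausts the calories allowance optimally: 20.6 mg.

20.6 mg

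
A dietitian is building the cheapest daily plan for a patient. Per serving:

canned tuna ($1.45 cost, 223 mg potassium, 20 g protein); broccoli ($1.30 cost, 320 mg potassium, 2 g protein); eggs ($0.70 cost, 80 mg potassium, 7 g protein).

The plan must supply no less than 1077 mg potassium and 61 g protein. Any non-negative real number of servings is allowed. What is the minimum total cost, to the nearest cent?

Two binding constraints pin down two serving amounts, so the optimal mix uses at most two foods. The candidates are each food alone (scaled to the tighter of potassium/protein) and each pair with both constraints tight.
canned tuna only: max(1077/223, 61/20) = 4.83 servings → $7.00.
broccoli only: max(1077/320, 61/2) = 30.5 servings → $39.65.
eggs only: max(1077/80, 61/7) = 13.46 servings → $9.42.
canned tuna + broccoli with both tight: 2.917 servings and 1.333 servings → $5.96.
canned tuna + eggs: the both-tight solution has a negative serving — not a feasible corner.
broccoli + eggs with both tight: 1.278 servings and 8.349 servings → $7.51.
Cheapest feasible corner: $5.96.

$5.96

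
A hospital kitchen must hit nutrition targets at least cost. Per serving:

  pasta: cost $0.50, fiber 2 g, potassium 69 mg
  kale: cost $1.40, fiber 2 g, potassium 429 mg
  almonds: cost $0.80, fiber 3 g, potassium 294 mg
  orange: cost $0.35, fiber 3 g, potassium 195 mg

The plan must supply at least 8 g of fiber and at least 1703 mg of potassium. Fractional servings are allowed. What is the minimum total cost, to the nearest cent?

$3.06

A basic optimal solution has at most two foods positive. Try each food alone and each pair with both targets met exactly.
pasta only: max(8/2, 1703/69) = 24.68 servings → $12.34.
kale only: max(8/2, 1703/429) = 4 servings → $5.60.
almonds only: max(8/3, 1703/294) = 5.793 servings → $4.63.
orange only: max(8/3, 1703/195) = 8.733 servings → $3.06.
pasta + kale with both tight: 0.03611 servings and 3.964 servings → $5.57.
pasta + almonds: the both-tight solution has a negative serving — not a feasible corner.
pasta + orange with both targets exact would need a negative amount; discard.
kale + almonds with both tight: 3.944 servings and 0.0372 servings → $5.55.
kale + orange with both tight: 3.957 servings and 0.02899 servings → $5.55.
almonds + orange: intersection lies outside the first quadrant.
Cheapest feasible corner: $3.06.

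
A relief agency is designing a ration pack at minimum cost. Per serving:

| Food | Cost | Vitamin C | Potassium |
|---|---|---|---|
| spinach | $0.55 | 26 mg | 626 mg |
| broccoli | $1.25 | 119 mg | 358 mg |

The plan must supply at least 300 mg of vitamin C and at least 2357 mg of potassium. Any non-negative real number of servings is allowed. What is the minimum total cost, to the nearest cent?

For a min-cost LP with two ≥-constraints, a basic feasible solution has at most two positive variables.
spinach only: max(300/26, 2357/626) = 11.54 servings → $6.35.
broccoli only: max(300/119, 2357/358) = 6.584 servings → $8.23.
spinach + broccoli with both tight: 2.655 servings and 1.941 servings → $3.89.
Cheapest feasible corner: $3.89.

$3.89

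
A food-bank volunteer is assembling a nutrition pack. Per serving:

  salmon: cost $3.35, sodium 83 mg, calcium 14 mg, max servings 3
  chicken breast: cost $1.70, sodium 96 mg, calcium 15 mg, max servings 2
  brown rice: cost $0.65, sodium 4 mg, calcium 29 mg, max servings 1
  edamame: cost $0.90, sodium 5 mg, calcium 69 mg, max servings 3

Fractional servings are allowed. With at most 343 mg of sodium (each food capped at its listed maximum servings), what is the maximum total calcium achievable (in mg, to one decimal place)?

289.7 mg

Calcium per mg sodium: edamame 13.8, brown rice 7.25, salmon 0.1687, chicken breast 0.1562.
Take 3 servings of edamame: uses 15 mg sodium, +207.0 mg calcium (running total 207.0 mg).
Take 1 serving of brown rice: uses 4 mg sodium, +29.0 mg calcium (running total 236.0 mg).
Take 3 servings of salmon: uses 249 mg sodium, +42.0 mg calcium (running total 278.0 mg).
Take 0.7812 servings of chicken breast: uses 75 mg sodium, +11.7 mg calcium (running total 289.7 mg).
Filling greedily by calcium-per-mg sodium is optimal for one linear limit, giving 289.7 mg.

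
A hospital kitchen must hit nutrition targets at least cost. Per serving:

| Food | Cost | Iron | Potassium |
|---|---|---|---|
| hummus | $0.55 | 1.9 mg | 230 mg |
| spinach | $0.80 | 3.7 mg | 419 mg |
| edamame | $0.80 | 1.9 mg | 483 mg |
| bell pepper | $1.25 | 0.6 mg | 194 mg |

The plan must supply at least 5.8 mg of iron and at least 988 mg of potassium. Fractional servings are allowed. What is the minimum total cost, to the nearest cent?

This is a tiny linear program; its minimum lies at a vertex of the feasible set. List the vertices and price them.
hummus only: max(5.8/1.9, 988/230) = 4.296 servings → $2.36.
spinach only: max(5.8/3.7, 988/419) = 2.358 servings → $1.89.
edamame only: max(5.8/1.9, 988/483) = 3.053 servings → $2.44.
bell pepper only: max(5.8/0.6, 988/194) = 9.667 servings → $12.08.
hummus + spinach: intersection lies outside the first quadrant.
hummus + edamame with both tight: 1.923 servings and 1.13 servings → $1.96.
hummus + bell pepper with both tight: 2.309 servings and 2.356 servings → $4.21.
spinach + edamame with both tight: 0.9326 servings and 1.237 servings → $1.74.
spinach + bell pepper with both tight: 1.142 servings and 2.627 servings → $4.20.
edamame + bell pepper: intersection lies outside the first quadrant.
The minimum over all feasible corners is $1.74.

$1.74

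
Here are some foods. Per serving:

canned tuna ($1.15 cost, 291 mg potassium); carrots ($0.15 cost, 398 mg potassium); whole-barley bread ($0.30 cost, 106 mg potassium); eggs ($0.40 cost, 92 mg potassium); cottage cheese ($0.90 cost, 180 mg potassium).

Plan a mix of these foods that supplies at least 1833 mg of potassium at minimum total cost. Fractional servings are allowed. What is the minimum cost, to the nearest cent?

$0.69

Cost per mg of potassium: carrots $0.0004, whole-barley bread $0.0028, canned tuna $0.0040, eggs $0.0043, cottage cheese $0.0050.
With no serving limits, use only carrots: 1833 mg / 398 mg = 4.606 servings × $0.15 = $0.69.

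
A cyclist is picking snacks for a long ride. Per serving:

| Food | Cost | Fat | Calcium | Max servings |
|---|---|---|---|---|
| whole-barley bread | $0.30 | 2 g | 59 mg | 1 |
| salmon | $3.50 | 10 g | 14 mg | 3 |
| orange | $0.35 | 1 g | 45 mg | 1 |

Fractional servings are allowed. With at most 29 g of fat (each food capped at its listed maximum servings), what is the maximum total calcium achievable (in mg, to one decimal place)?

Calcium per g fat: orange 45, whole-barley bread 29.5, salmon 1.4.
Take 1 serving of orange: uses 1 g fat, +45.0 mg calcium (running total 45.0 mg).
Take 1 serving of whole-barley bread: uses 2 g fat, +59.0 mg calcium (running total 104.0 mg).
Take 2.6 servings of salmon: uses 26 g fat, +36.4 mg calcium (running total 140.4 mg).
Greedy by best ratio exhausts the fat allowance optimally: 140.4 mg.

140.4 mg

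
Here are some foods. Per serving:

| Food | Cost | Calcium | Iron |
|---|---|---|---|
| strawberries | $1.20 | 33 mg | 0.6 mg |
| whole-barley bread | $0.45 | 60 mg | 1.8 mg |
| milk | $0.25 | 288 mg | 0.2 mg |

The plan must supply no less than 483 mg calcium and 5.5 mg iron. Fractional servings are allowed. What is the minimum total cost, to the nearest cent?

An LP optimum is at a vertex; with two nutrient constraints at most two foods are used. Check each candidate.
strawberries only: max(483/33, 5.5/0.6) = 14.64 servings → $17.56.
whole-barley bread only: max(483/60, 5.5/1.8) = 8.05 servings → $3.62.
milk only: max(483/288, 5.5/0.2) = 27.5 servings → $6.88.
strawberries + whole-barley bread: intersection lies outside the first quadrant.
strawberries + milk with both tight: 8.949 servings and 0.6516 servings → $10.90.
whole-barley bread + milk with both tight: 2.937 servings and 1.065 servings → $1.59.
So the least-cost plan costs $1.59.

$1.59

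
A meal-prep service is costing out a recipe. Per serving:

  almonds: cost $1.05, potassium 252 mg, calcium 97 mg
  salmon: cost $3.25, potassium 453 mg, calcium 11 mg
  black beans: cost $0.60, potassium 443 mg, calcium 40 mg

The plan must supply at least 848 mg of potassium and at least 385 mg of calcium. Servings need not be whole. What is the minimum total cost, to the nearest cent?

$4.17

An LP optimum is at a vertex; with two nutrient constraints at most two foods are used. Check each candidate.
almonds only: max(848/252, 385/97) = 3.969 servings → $4.17.
salmon only: max(848/453, 385/11) = 35 servings → $113.75.
black beans only: max(848/443, 385/40) = 9.625 servings → $5.78.
almonds + salmon with both targets exact would need a negative amount; discard.
almonds + black beans: the both-tight solution has a negative serving — not a feasible corner.
salmon + black beans: intersection lies outside the first quadrant.
The minimum over all feasible corners is $4.17.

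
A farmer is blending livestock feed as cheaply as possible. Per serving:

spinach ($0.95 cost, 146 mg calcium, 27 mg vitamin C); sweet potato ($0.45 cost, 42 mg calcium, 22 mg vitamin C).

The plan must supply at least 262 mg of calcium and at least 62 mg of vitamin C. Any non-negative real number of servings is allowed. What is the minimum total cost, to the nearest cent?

spinach only: max(262/146, 62/27) = 2.296 servings → $2.18.
sweet potato only: max(262/42, 62/22) = 6.238 servings → $2.81.
spinach + sweet potato with both tight: 1.521 servings and 0.9519 servings → $1.87.
Cheapest feasible corner: $1.87.

$1.87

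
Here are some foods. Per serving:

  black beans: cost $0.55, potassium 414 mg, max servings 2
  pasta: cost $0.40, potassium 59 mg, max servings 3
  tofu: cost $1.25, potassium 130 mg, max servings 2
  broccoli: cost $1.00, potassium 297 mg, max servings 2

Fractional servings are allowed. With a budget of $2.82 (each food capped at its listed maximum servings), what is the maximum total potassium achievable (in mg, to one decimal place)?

Potassium per dollar: black beans 752.7, broccoli 297, pasta 147.5, tofu 104.
Take 2 servings of black beans: spends $1.10, +828.0 mg potassium (running total 828.0 mg).
Take 1.72 servings of broccoli: spends $1.72, +510.8 mg potassium (running total 1338.8 mg).
Filling greedily by potassium-per-dollar is optimal for one linear limit, giving 1338.8 mg.

1338.8 mg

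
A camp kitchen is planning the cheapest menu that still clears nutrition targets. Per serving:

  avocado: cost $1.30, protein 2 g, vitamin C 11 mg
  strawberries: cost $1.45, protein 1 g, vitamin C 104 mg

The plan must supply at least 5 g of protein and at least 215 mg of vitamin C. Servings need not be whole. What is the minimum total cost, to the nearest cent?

avocado only: max(5/2, 215/11) = 19.55 servings → $25.41.
strawberries only: max(5/1, 215/104) = 5 servings → $7.25.
avocado + strawberries with both tight: 1.548 servings and 1.904 servings → $4.77.
So the least-cost plan costs $4.77.

$4.77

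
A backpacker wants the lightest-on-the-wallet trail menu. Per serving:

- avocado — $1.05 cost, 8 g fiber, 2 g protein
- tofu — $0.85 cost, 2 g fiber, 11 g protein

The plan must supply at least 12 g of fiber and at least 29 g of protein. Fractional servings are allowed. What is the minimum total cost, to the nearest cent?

$3.03

For a min-cost LP with two ≥-constraints, a basic feasible solution has at most two positive variables.
avocado only: max(12/8, 29/2) = 14.5 servings → $15.22.
tofu only: max(12/2, 29/11) = 6 servings → $5.10.
avocado + tofu with both tight: 0.881 servings and 2.476 servings → $3.03.
The minimum over all feasible corners is $3.03.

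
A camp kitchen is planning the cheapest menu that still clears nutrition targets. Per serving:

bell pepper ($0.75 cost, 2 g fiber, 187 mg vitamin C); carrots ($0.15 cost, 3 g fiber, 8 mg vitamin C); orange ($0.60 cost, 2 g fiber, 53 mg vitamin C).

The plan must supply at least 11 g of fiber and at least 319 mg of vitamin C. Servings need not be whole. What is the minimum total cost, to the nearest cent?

Compare the cost at each extreme point of the feasible region.
bell pepper only: max(11/2, 319/187) = 5.5 servings → $4.12.
carrots only: max(11/3, 319/8) = 39.88 servings → $5.98.
orange only: max(11/2, 319/53) = 6.019 servings → $3.61.
bell pepper + carrots with both tight: 1.594 servings and 2.604 servings → $1.59.
bell pepper + orange with both tight: 0.2052 servings and 5.295 servings → $3.33.
carrots + orange: the both-tight solution has a negative serving — not a feasible corner.
Cheapest feasible corner: $1.59.

$1.59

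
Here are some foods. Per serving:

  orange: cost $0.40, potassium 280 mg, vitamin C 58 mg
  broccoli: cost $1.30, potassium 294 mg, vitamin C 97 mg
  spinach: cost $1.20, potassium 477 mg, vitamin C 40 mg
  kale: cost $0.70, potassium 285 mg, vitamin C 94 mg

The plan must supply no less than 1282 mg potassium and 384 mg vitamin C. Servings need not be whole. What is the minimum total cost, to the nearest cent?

Check every corner: each single food scaled to meet both minima, and each pair solved so both constraints bind.
orange only: max(1282/280, 384/58) = 6.621 servings → $2.65.
broccoli only: max(1282/294, 384/97) = 4.361 servings → $5.67.
spinach only: max(1282/477, 384/40) = 9.6 servings → $11.52.
kale only: max(1282/285, 384/94) = 4.498 servings → $3.15.
orange + broccoli with both tight: 1.134 servings and 3.281 servings → $4.72.
orange + spinach: the both-tight solution has a negative serving — not a feasible corner.
orange + kale with both tight: 1.131 servings and 3.388 servings → $2.82.
broccoli + spinach with both tight: 3.822 servings and 0.332 servings → $5.37.
broccoli + kale with both targets exact would need a negative amount; discard.
spinach + kale with both tight: 0.331 servings and 3.944 servings → $3.16.
The minimum over all feasible corners is $2.65.

$2.65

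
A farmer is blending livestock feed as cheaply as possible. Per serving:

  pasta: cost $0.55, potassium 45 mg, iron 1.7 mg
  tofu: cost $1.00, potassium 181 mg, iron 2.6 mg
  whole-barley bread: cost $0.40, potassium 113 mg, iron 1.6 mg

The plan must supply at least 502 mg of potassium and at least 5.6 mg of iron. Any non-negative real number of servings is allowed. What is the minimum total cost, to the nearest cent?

$1.78

Minimising a linear cost over {potassium ≥ 502, iron ≥ 5.6, servings ≥ 0} — the optimum is at a vertex, using one or two foods.
pasta only: max(502/45, 5.6/1.7) = 11.16 servings → $6.14.
tofu only: max(502/181, 5.6/2.6) = 2.773 servings → $2.77.
whole-barley bread only: max(502/113, 5.6/1.6) = 4.442 servings → $1.78.
pasta + tofu: the both-tight solution has a negative serving — not a feasible corner.
pasta + whole-barley bread: intersection lies outside the first quadrant.
tofu + whole-barley bread: intersection lies outside the first quadrant.
So the least-cost plan costs $1.78.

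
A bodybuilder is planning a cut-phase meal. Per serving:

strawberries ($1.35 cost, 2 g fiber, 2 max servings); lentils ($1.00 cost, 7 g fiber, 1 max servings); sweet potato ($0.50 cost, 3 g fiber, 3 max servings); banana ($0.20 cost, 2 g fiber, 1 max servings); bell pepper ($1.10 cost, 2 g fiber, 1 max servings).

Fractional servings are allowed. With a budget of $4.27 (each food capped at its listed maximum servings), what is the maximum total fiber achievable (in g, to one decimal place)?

Fiber per dollar: banana 10, lentils 7, sweet potato 6, bell pepper 1.818, strawberries 1.481.
Take 1 serving of banana: spends $0.20, +2.0 g fiber (running total 2.0 g).
Take 1 serving of lentils: spends $1.00, +7.0 g fiber (running total 9.0 g).
Take 3 servings of sweet potato: spends $1.50, +9.0 g fiber (running total 18.0 g).
Take 1 serving of bell pepper: spends $1.10, +2.0 g fiber (running total 20.0 g).
Take 0.3481 servings of strawberries: spends $0.47, +0.7 g fiber (running total 20.7 g).
Greedy by best ratio exhausts the cost allowance optimally: 20.7 g.

20.7 g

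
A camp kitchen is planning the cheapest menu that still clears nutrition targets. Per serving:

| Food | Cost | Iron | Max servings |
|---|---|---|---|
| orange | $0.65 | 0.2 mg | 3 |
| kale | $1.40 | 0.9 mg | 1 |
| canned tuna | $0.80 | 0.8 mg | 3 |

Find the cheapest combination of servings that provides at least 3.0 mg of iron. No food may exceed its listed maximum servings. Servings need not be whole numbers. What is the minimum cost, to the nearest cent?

$3.33

Cost per mg of iron: canned tuna $1.0000, kale $1.5556, orange $3.2500.
Take 3 servings of canned tuna: +2.4 mg iron for $2.40 (total $2.40, still need 0.6 mg).
Take 0.6667 servings of kale: +0.6 mg iron for $0.93 (total $3.33, still need 0.0 mg).
Greedy by cheapest-per-mg is optimal for a single linear constraint, so the minimum cost is $3.33.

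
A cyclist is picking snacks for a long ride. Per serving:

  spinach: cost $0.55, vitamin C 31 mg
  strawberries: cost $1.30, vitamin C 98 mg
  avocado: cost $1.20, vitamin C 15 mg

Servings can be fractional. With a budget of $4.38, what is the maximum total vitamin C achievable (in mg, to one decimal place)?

330.2 mg

Vitamin C per dollar: strawberries 75.38, spinach 56.36, avocado 12.5.
With no serving limits, spend the whole cost allowance on strawberries: $4.38 / $1.30 × 98 mg = 330.2 mg.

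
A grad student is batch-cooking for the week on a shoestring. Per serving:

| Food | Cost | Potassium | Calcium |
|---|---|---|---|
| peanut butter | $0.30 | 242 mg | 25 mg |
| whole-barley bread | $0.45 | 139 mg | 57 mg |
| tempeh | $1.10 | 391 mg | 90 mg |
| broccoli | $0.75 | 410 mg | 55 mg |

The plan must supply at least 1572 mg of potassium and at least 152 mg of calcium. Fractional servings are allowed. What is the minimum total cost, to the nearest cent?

At the optimum either one food covers both requirements or two foods hit both targets exactly; no other combination can be cheaper.
peanut butter only: max(1572/242, 152/25) = 6.496 servings → $1.95.
whole-barley bread only: max(1572/139, 152/57) = 11.31 servings → $5.09.
tempeh only: max(1572/391, 152/90) = 4.02 servings → $4.42.
broccoli only: max(1572/410, 152/55) = 3.834 servings → $2.88.
peanut butter + whole-barley bread: the both-tight solution has a negative serving — not a feasible corner.
peanut butter + tempeh: intersection lies outside the first quadrant.
peanut butter + broccoli with both targets exact would need a negative amount; discard.
whole-barley bread + tempeh: the both-tight solution has a negative serving — not a feasible corner.
whole-barley bread + broccoli with both targets exact would need a negative amount; discard.
tempeh + broccoli with both targets exact would need a negative amount; discard.
The minimum over all feasible corners is $1.95.

$1.95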